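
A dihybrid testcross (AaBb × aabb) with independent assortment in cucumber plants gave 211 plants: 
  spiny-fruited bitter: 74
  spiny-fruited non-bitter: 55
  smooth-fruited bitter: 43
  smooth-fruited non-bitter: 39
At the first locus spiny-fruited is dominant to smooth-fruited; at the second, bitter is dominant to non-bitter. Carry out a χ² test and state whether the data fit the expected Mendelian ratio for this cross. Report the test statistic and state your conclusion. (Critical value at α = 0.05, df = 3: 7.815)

14.043; not consistent

A dihybrid testcross with independent assortment gives a 1:1:1:1 ratio.
Total ratio parts = 4. Expected numbers out of 211:
  spiny-fruited bitter: 211 × 1/4 = 52.75
  spiny-fruited non-bitter: 211 × 1/4 = 52.75
  smooth-fruited bitter: 211 × 1/4 = 52.75
  smooth-fruited non-bitter: 211 × 1/4 = 52.75
χ² = Σ (O − E)² / E
  spiny-fruited bitter: (74 − 52.75)² / 52.75 = 8.5604
  spiny-fruited non-bitter: (55 − 52.75)² / 52.75 = 0.0960
  smooth-fruited bitter: (43 − 52.75)² / 52.75 = 1.8021
  smooth-fruited non-bitter: (39 − 52.75)² / 52.75 = 3.5841
χ² = 8.5604 + 0.0960 + 1.8021 + 3.5841 = 14.0426 ≈ 14.043
Degrees of freedom = 4 − 1 = 3; critical value at α = 0.05 is 7.815.
Since 14.043 > 7.815, we reject the null hypothesis — the data do not fit the 1:1:1:1 ratio.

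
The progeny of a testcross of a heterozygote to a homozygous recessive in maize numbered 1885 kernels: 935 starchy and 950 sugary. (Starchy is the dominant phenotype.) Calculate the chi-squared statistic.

A testcross of a heterozygote (Aa × aa) gives a 1:1 phenotypic ratio.
Under the 1:1 hypothesis (Σ ratio = 2, N = 1885):
  starchy: 1885 × 1/2 = 942.5
  sugary: 1885 × 1/2 = 942.5
χ² = Σ (O − E)² / E
  starchy: (935 − 942.5)² / 942.5 = 0.0597
  sugary: (950 − 942.5)² / 942.5 = 0.0597
χ² = 0.0597 + 0.0597 = 0.1194 ≈ 0.119

0.119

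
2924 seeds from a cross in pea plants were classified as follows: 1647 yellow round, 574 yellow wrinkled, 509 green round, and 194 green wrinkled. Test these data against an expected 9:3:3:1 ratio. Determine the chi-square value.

4.715

Expected counts for N = 2924 under a 9:3:3:1 ratio (total parts = 16):
  yellow round: 2924 × 9/16 = 1644.75
  yellow wrinkled: 2924 × 3/16 = 548.25
  green round: 2924 × 3/16 = 548.25
  green wrinkled: 2924 × 1/16 = 182.75
χ² = Σ (O − E)² / E
  yellow round: (1647 − 1644.75)² / 1644.75 = 0.0031
  yellow wrinkled: (574 − 548.25)² / 548.25 = 1.2094
  green round: (509 − 548.25)² / 548.25 = 2.8100
  green wrinkled: (194 − 182.75)² / 182.75 = 0.6925
χ² = 0.0031 + 1.2094 + 2.8100 + 0.6925 = 4.715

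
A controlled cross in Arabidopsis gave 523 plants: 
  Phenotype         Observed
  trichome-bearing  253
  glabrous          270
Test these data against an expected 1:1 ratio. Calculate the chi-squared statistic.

The 1:1 ratio has 2 parts, so with N = 523 the expected counts are:
  trichome-bearing: 523 × 1/2 = 261.5
  glabrous: 523 × 1/2 = 261.5
χ² = Σ (O − E)² / E
  trichome-bearing: (253 − 261.5)² / 261.5 = 0.2763
  glabrous: (270 − 261.5)² / 261.5 = 0.2763
χ² = 0.2763 + 0.2763 = 0.5526 ≈ 0.553

0.553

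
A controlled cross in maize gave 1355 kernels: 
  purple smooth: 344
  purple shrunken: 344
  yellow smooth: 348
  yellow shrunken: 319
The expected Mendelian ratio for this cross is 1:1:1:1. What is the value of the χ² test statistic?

Total ratio parts = 4. Expected numbers out of 1355:
  purple smooth: 1355 × 1/4 = 338.75
  purple shrunken: 1355 × 1/4 = 338.75
  yellow smooth: 1355 × 1/4 = 338.75
  yellow shrunken: 1355 × 1/4 = 338.75
χ² = Σ (O − E)² / E
  purple smooth: (344 − 338.75)² / 338.75 = 0.0814
  purple shrunken: (344 − 338.75)² / 338.75 = 0.0814
  yellow smooth: (348 − 338.75)² / 338.75 = 0.2526
  yellow shrunken: (319 − 338.75)² / 338.75 = 1.1515
χ² = 0.0814 + 0.0814 + 0.2526 + 1.1515 = 1.5669 ≈ 1.567

1.567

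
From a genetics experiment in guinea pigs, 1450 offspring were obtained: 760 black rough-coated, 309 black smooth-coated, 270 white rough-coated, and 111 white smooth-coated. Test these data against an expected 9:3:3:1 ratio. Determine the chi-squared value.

The 9:3:3:1 ratio has 16 parts, so with N = 1450 the expected counts are:
  black rough-coated: 1450 × 9/16 = 815.625
  black smooth-coated: 1450 × 3/16 = 271.875
  white rough-coated: 1450 × 3/16 = 271.875
  white smooth-coated: 1450 × 1/16 = 90.625
χ² = Σ (O − E)² / E
  black rough-coated: (760 − 815.625)² / 815.625 = 3.7936
  black smooth-coated: (309 − 271.875)² / 271.875 = 5.0695
  white rough-coated: (270 − 271.875)² / 271.875 = 0.0129
  white smooth-coated: (111 − 90.625)² / 90.625 = 4.5809
χ² = 3.7936 + 5.0695 + 0.0129 + 4.5809 = 13.4569 ≈ 13.457

13.457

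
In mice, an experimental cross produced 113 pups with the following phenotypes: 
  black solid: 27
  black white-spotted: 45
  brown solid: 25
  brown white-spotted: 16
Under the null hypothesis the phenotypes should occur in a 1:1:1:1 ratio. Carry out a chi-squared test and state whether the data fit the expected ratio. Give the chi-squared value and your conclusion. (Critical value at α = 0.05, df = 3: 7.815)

Total ratio parts = 4. Expected numbers out of 113:
  black solid: 113 × 1/4 = 28.25
  black white-spotted: 113 × 1/4 = 28.25
  brown solid: 113 × 1/4 = 28.25
  brown white-spotted: 113 × 1/4 = 28.25
χ² = Σ (O − E)² / E
  black solid: (27 − 28.25)² / 28.25 = 0.0553
  black white-spotted: (45 − 28.25)² / 28.25 = 9.9314
  brown solid: (25 − 28.25)² / 28.25 = 0.3739
  brown white-spotted: (16 − 28.25)² / 28.25 = 5.3119
χ² = 0.0553 + 9.9314 + 0.3739 + 5.3119 = 15.6725 ≈ 15.673
Degrees of freedom = 4 − 1 = 3; critical value at α = 0.05 is 7.815.
Since 15.673 > 7.815, we reject the null hypothesis — the data do not fit the 1:1:1:1 ratio.

15.673; not consistent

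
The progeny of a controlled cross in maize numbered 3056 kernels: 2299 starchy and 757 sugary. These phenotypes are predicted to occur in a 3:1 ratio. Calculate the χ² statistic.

0.086

The 3:1 ratio has 4 parts, so with N = 3056 the expected counts are:
  starchy: 3056 × 3/4 = 2292
  sugary: 3056 × 1/4 = 764
χ² = Σ (O − E)² / E
  starchy: (2299 − 2292)² / 2292 = 0.0214
  sugary: (757 − 764)² / 764 = 0.0641
χ² = 0.0214 + 0.0641 = 0.0855 ≈ 0.086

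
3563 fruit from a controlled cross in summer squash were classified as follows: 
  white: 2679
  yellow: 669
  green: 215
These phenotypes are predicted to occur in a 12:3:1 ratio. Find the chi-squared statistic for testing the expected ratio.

0.284

Expected counts for N = 3563 under a 12:3:1 ratio (total parts = 16):
  white: 3563 × 12/16 = 2672.25
  yellow: 3563 × 3/16 = 668.0625
  green: 3563 × 1/16 = 222.6875
χ² = Σ (O − E)² / E
  white: (2679 − 2672.25)² / 2672.25 = 0.0171
  yellow: (669 − 668.0625)² / 668.0625 = 0.0013
  green: (215 − 222.6875)² / 222.6875 = 0.2654
χ² = 0.0171 + 0.0013 + 0.2654 = 0.2838 ≈ 0.284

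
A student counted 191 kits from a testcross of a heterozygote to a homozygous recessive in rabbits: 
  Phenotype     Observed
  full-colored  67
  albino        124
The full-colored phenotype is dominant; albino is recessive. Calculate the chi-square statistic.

17.010

A testcross of a heterozygote (Aa × aa) gives a 1:1 phenotypic ratio.
Expected counts for N = 191 under a 1:1 ratio (total parts = 2):
  full-colored: 191 × 1/2 = 95.5
  albino: 191 × 1/2 = 95.5
χ² = Σ (O − E)² / E
  full-colored: (67 − 95.5)² / 95.5 = 8.5052
  albino: (124 − 95.5)² / 95.5 = 8.5052
χ² = 8.5052 + 8.5052 = 17.0104 ≈ 17.010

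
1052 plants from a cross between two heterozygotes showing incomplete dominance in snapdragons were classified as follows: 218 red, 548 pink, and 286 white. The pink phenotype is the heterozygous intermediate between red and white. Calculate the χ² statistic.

10.631

With incomplete dominance, a heterozygote × heterozygote cross gives a 1:2:1 phenotypic ratio.
Expected counts for N = 1052 under a 1:2:1 ratio (total parts = 4):
  red: 1052 × 1/4 = 263
  pink: 1052 × 2/4 = 526
  white: 1052 × 1/4 = 263
χ² = Σ (O − E)² / E
  red: (218 − 263)² / 263 = 7.6996
  pink: (548 − 526)² / 526 = 0.9202
  white: (286 − 263)² / 263 = 2.0114
χ² = 7.6996 + 0.9202 + 2.0114 = 10.6312 ≈ 10.631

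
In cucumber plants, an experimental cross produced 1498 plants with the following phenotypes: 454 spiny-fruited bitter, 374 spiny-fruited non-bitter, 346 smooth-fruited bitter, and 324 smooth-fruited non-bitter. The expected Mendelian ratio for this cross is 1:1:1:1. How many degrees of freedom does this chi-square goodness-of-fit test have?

3

A goodness-of-fit test with 4 phenotype classes has df = 4 − 1 = 3.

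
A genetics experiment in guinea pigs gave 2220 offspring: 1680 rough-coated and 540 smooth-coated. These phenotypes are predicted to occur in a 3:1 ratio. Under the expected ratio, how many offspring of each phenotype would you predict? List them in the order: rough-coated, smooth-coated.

Expected counts for N = 2220 under a 3:1 ratio (total parts = 4):
  rough-coated: 2220 × 3/4 = 1665
  smooth-coated: 2220 × 1/4 = 555

1665, 555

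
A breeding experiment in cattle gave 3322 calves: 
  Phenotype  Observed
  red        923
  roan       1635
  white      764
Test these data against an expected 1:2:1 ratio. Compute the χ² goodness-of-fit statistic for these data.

16.034

Expected counts for N = 3322 under a 1:2:1 ratio (total parts = 4):
  red: 3322 × 1/4 = 830.5
  roan: 3322 × 2/4 = 1661
  white: 3322 × 1/4 = 830.5
χ² = Σ (O − E)² / E
  red: (923 − 830.5)² / 830.5 = 10.3025
  roan: (1635 − 1661)² / 1661 = 0.4070
  white: (764 − 830.5)² / 830.5 = 5.3248
χ² = 10.3025 + 0.4070 + 5.3248 = 16.0343 ≈ 16.034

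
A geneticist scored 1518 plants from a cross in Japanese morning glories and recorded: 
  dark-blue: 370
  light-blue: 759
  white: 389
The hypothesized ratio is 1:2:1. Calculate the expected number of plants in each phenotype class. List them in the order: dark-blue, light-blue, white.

Under the 1:2:1 hypothesis (Σ ratio = 4, N = 1518):
  dark-blue: 1518 × 1/4 = 379.5
  light-blue: 1518 × 2/4 = 759
  white: 1518 × 1/4 = 379.5

379.5, 759, 379.5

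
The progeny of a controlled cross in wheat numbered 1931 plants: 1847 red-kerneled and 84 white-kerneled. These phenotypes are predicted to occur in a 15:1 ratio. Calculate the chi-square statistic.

11.896

Total ratio parts = 16. Expected numbers out of 1931:
  red-kerneled: 1931 × 15/16 = 1810.3125
  white-kerneled: 1931 × 1/16 = 120.6875
χ² = Σ (O − E)² / E
  red-kerneled: (1847 − 1810.3125)² / 1810.3125 = 0.7435
  white-kerneled: (84 − 120.6875)² / 120.6875 = 11.1525
χ² = 0.7435 + 11.1525 = 11.896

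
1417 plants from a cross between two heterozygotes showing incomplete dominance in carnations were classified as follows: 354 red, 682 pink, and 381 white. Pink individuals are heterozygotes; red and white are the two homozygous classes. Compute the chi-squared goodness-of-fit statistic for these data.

With incomplete dominance, a heterozygote × heterozygote cross gives a 1:2:1 phenotypic ratio.
Under the 1:2:1 hypothesis (Σ ratio = 4, N = 1417):
  red: 1417 × 1/4 = 354.25
  pink: 1417 × 2/4 = 708.5
  white: 1417 × 1/4 = 354.25
χ² = Σ (O − E)² / E
  red: (354 − 354.25)² / 354.25 = 0.0002
  pink: (682 − 708.5)² / 708.5 = 0.9912
  white: (381 − 354.25)² / 354.25 = 2.0199
χ² = 0.0002 + 0.9912 + 2.0199 = 3.0113 ≈ 3.011

3.011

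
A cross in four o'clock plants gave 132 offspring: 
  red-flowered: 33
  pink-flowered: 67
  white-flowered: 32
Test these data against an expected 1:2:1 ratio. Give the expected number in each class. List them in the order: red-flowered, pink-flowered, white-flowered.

33, 66, 33

Total ratio parts = 4. Expected numbers out of 132:
  red-flowered: 132 × 1/4 = 33
  pink-flowered: 132 × 2/4 = 66
  white-flowered: 132 × 1/4 = 33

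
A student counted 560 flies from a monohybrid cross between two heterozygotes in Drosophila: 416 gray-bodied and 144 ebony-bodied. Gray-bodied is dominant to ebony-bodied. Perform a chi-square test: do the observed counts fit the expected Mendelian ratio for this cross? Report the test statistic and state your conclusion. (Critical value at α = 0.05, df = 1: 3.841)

For a monohybrid cross between heterozygotes with complete dominance, the expected phenotypic ratio is 3:1.
Expected counts for N = 560 under a 3:1 ratio (total parts = 4):
  gray-bodied: 560 × 3/4 = 420
  ebony-bodied: 560 × 1/4 = 140
χ² = Σ (O − E)² / E
  gray-bodied: (416 − 420)² / 420 = 0.0381
  ebony-bodied: (144 − 140)² / 140 = 0.1143
χ² = 0.0381 + 0.1143 = 0.1524 ≈ 0.152
Degrees of freedom = 2 − 1 = 1; critical value at α = 0.05 is 3.841.
Since 0.152 < 3.841, we fail to reject the null hypothesis — the data are consistent with the 3:1 ratio.

0.152; consistent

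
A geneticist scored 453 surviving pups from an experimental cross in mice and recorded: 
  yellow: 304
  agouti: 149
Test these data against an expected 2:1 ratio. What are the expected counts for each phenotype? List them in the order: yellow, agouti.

302, 151

Expected counts for N = 453 under a 2:1 ratio (total parts = 3):
  yellow: 453 × 2/3 = 302
  agouti: 453 × 1/3 = 151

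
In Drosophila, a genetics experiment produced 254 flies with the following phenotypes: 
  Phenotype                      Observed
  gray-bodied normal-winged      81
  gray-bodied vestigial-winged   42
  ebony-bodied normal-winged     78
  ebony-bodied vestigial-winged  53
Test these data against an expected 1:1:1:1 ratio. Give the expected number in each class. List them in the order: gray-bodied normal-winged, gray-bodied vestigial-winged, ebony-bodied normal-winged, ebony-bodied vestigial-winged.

63.5, 63.5, 63.5, 63.5

Total ratio parts = 4. Expected numbers out of 254:
  gray-bodied normal-winged: 254 × 1/4 = 63.5
  gray-bodied vestigial-winged: 254 × 1/4 = 63.5
  ebony-bodied normal-winged: 254 × 1/4 = 63.5
  ebony-bodied vestigial-winged: 254 × 1/4 = 63.5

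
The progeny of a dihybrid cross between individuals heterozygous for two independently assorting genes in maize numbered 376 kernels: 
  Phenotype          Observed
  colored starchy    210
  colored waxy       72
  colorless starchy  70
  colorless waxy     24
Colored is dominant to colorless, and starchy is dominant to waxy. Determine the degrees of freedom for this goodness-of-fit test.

3

A dihybrid F₂ with independent assortment and complete dominance at both loci gives a 9:3:3:1 phenotypic ratio.
A goodness-of-fit test with 4 phenotype classes has df = 4 − 1 = 3.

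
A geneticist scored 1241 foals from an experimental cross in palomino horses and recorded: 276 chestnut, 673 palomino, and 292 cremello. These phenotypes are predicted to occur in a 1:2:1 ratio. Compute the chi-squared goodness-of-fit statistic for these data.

The 1:2:1 ratio has 4 parts, so with N = 1241 the expected counts are:
  chestnut: 1241 × 1/4 = 310.25
  palomino: 1241 × 2/4 = 620.5
  cremello: 1241 × 1/4 = 310.25
χ² = Σ (O − E)² / E
  chestnut: (276 − 310.25)² / 310.25 = 3.7810
  palomino: (673 − 620.5)² / 620.5 = 4.4420
  cremello: (292 − 310.25)² / 310.25 = 1.0735
χ² = 3.7810 + 4.4420 + 1.0735 = 9.2965 ≈ 9.297

9.297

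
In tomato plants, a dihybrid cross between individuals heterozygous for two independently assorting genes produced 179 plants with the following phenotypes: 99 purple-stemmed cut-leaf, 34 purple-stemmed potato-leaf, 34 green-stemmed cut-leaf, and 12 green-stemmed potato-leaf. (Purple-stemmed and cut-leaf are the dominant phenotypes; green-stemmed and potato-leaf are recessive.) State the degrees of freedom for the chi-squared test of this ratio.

A dihybrid F₂ with independent assortment and complete dominance at both loci gives a 9:3:3:1 phenotypic ratio.
A goodness-of-fit test with 4 phenotype classes has df = 4 − 1 = 3.

3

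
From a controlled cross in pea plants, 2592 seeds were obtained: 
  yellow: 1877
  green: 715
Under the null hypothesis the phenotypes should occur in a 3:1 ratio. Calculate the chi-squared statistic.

The 3:1 ratio has 4 parts, so with N = 2592 the expected counts are:
  yellow: 2592 × 3/4 = 1944
  green: 2592 × 1/4 = 648
χ² = Σ (O − E)² / E
  yellow: (1877 − 1944)² / 1944 = 2.3092
  green: (715 − 648)² / 648 = 6.9275
χ² = 2.3092 + 6.9275 = 9.2367 ≈ 9.237

9.237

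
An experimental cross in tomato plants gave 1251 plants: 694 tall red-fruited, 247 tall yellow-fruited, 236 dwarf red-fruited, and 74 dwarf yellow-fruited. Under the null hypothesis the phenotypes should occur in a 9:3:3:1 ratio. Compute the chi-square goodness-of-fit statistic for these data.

Expected counts for N = 1251 under a 9:3:3:1 ratio (total parts = 16):
  tall red-fruited: 1251 × 9/16 = 703.6875
  tall yellow-fruited: 1251 × 3/16 = 234.5625
  dwarf red-fruited: 1251 × 3/16 = 234.5625
  dwarf yellow-fruited: 1251 × 1/16 = 78.1875
χ² = Σ (O − E)² / E
  tall red-fruited: (694 − 703.6875)² / 703.6875 = 0.1334
  tall yellow-fruited: (247 − 234.5625)² / 234.5625 = 0.6595
  dwarf red-fruited: (236 − 234.5625)² / 234.5625 = 0.0088
  dwarf yellow-fruited: (74 − 78.1875)² / 78.1875 = 0.2243
χ² = 0.1334 + 0.6595 + 0.0088 + 0.2243 = 1.026

1.026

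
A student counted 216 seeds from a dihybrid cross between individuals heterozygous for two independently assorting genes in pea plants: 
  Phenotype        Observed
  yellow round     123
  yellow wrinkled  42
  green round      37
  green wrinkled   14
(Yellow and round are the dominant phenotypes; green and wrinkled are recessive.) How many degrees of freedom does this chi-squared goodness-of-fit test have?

3

A dihybrid F₂ with independent assortment and complete dominance at both loci gives a 9:3:3:1 phenotypic ratio.
A goodness-of-fit test with 4 phenotype classes has df = 4 − 1 = 3.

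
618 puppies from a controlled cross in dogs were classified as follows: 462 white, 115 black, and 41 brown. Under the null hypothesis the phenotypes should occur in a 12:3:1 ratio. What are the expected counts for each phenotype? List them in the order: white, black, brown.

463.5, 115.875, 38.625

Under the 12:3:1 hypothesis (Σ ratio = 16, N = 618):
  white: 618 × 12/16 = 463.5
  black: 618 × 3/16 = 115.875
  brown: 618 × 1/16 = 38.625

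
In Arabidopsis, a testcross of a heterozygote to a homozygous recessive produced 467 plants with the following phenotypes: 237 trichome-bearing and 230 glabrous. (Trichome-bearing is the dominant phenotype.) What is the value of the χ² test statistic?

0.105

A testcross of a heterozygote (Aa × aa) gives a 1:1 phenotypic ratio.
Total ratio parts = 2. Expected numbers out of 467:
  trichome-bearing: 467 × 1/2 = 233.5
  glabrous: 467 × 1/2 = 233.5
χ² = Σ (O − E)² / E
  trichome-bearing: (237 − 233.5)² / 233.5 = 0.0525
  glabrous: (230 − 233.5)² / 233.5 = 0.0525
χ² = 0.0525 + 0.0525 = 0.105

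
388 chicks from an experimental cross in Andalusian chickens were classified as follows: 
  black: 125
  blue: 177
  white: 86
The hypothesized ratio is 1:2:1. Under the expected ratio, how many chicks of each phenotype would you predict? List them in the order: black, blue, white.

Total ratio parts = 4. Expected numbers out of 388:
  black: 388 × 1/4 = 97
  blue: 388 × 2/4 = 194
  white: 388 × 1/4 = 97

97, 194, 97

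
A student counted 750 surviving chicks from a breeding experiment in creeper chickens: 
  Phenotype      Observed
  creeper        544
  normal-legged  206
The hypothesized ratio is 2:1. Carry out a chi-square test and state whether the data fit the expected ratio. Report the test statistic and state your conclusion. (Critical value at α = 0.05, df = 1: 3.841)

11.616; not consistent

Total ratio parts = 3. Expected numbers out of 750:
  creeper: 750 × 2/3 = 500
  normal-legged: 750 × 1/3 = 250
χ² = Σ (O − E)² / E
  creeper: (544 − 500)² / 500 = 3.8720
  normal-legged: (206 − 250)² / 250 = 7.7440
χ² = 3.8720 + 7.7440 = 11.616
Degrees of freedom = 2 − 1 = 1; critical value at α = 0.05 is 3.841.
Since 11.616 > 3.841, we reject the null hypothesis — the data do not fit the 2:1 ratio.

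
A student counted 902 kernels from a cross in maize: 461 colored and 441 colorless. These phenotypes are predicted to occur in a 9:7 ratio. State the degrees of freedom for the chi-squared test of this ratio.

A goodness-of-fit test with 2 phenotype classes has df = 2 − 1 = 1.

1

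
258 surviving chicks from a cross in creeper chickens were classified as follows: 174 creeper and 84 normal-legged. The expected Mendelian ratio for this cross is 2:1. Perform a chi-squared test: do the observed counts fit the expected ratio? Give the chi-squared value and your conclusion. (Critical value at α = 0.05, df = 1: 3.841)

0.070; consistent

Under the 2:1 hypothesis (Σ ratio = 3, N = 258):
  creeper: 258 × 2/3 = 172
  normal-legged: 258 × 1/3 = 86
χ² = Σ (O − E)² / E
  creeper: (174 − 172)² / 172 = 0.0233
  normal-legged: (84 − 86)² / 86 = 0.0465
χ² = 0.0233 + 0.0465 = 0.0698 ≈ 0.070
Degrees of freedom = 2 − 1 = 1; critical value at α = 0.05 is 3.841.
Since 0.070 < 3.841, we fail to reject the null hypothesis — the data are consistent with the 2:1 ratio.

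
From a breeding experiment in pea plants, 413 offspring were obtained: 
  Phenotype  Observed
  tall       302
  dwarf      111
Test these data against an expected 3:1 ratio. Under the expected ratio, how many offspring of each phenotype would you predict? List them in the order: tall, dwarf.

Total ratio parts = 4. Expected numbers out of 413:
  tall: 413 × 3/4 = 309.75
  dwarf: 413 × 1/4 = 103.25

309.75, 103.25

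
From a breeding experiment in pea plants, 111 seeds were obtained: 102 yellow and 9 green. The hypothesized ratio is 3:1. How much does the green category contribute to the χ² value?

The 3:1 ratio has 4 parts, so with N = 111 the expected counts are:
  yellow: 111 × 3/4 = 83.25
  green: 111 × 1/4 = 27.75
Contribution of green: (9 − 27.75)² / 27.75 = 12.6689

12.669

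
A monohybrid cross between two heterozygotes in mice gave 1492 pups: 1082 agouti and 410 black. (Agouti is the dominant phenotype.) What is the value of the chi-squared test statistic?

For a monohybrid cross between heterozygotes with complete dominance, the expected phenotypic ratio is 3:1.
The 3:1 ratio has 4 parts, so with N = 1492 the expected counts are:
  agouti: 1492 × 3/4 = 1119
  black: 1492 × 1/4 = 373
χ² = Σ (O − E)² / E
  agouti: (1082 − 1119)² / 1119 = 1.2234
  black: (410 − 373)² / 373 = 3.6702
χ² = 1.2234 + 3.6702 = 4.8936 ≈ 4.894

4.894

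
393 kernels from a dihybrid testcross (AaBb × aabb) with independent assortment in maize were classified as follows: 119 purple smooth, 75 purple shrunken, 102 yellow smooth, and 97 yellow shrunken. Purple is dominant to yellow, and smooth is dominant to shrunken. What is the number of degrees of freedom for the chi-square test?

3

A dihybrid testcross with independent assortment gives a 1:1:1:1 ratio.
A goodness-of-fit test with 4 phenotype classes has df = 4 − 1 = 3.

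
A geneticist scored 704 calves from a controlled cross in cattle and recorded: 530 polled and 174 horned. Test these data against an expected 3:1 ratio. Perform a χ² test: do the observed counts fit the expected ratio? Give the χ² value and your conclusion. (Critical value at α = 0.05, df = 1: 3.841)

Under the 3:1 hypothesis (Σ ratio = 4, N = 704):
  polled: 704 × 3/4 = 528
  horned: 704 × 1/4 = 176
χ² = Σ (O − E)² / E
  polled: (530 − 528)² / 528 = 0.0076
  horned: (174 − 176)² / 176 = 0.0227
χ² = 0.0076 + 0.0227 = 0.0303 ≈ 0.030
Degrees of freedom = 2 − 1 = 1; critical value at α = 0.05 is 3.841.
Since 0.030 < 3.841, we fail to reject the null hypothesis — the data are consistent with the 3:1 ratio.

0.030; consistent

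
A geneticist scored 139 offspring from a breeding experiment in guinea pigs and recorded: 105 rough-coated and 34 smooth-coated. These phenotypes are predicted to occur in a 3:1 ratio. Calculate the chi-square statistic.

0.022

Expected counts for N = 139 under a 3:1 ratio (total parts = 4):
  rough-coated: 139 × 3/4 = 104.25
  smooth-coated: 139 × 1/4 = 34.75
χ² = Σ (O − E)² / E
  rough-coated: (105 − 104.25)² / 104.25 = 0.0054
  smooth-coated: (34 − 34.75)² / 34.75 = 0.0162
χ² = 0.0054 + 0.0162 = 0.0216 ≈ 0.022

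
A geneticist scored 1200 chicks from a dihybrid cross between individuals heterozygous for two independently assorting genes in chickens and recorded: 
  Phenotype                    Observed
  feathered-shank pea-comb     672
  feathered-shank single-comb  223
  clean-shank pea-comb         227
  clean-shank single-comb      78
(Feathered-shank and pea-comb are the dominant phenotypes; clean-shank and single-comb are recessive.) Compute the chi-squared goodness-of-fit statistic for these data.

0.169

A dihybrid F₂ with independent assortment and complete dominance at both loci gives a 9:3:3:1 phenotypic ratio.
Total ratio parts = 16. Expected numbers out of 1200:
  feathered-shank pea-comb: 1200 × 9/16 = 675
  feathered-shank single-comb: 1200 × 3/16 = 225
  clean-shank pea-comb: 1200 × 3/16 = 225
  clean-shank single-comb: 1200 × 1/16 = 75
χ² = Σ (O − E)² / E
  feathered-shank pea-comb: (672 − 675)² / 675 = 0.0133
  feathered-shank single-comb: (223 − 225)² / 225 = 0.0178
  clean-shank pea-comb: (227 − 225)² / 225 = 0.0178
  clean-shank single-comb: (78 − 75)² / 75 = 0.1200
χ² = 0.0133 + 0.0178 + 0.0178 + 0.1200 = 0.1689 ≈ 0.169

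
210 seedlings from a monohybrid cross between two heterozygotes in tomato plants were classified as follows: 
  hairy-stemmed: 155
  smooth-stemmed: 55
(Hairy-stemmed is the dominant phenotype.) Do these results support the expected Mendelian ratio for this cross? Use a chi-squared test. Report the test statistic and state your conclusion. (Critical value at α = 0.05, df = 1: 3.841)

For a monohybrid cross between heterozygotes with complete dominance, the expected phenotypic ratio is 3:1.
The 3:1 ratio has 4 parts, so with N = 210 the expected counts are:
  hairy-stemmed: 210 × 3/4 = 157.5
  smooth-stemmed: 210 × 1/4 = 52.5
χ² = Σ (O − E)² / E
  hairy-stemmed: (155 − 157.5)² / 157.5 = 0.0397
  smooth-stemmed: (55 − 52.5)² / 52.5 = 0.1190
χ² = 0.0397 + 0.1190 = 0.1587 ≈ 0.159
Degrees of freedom = 2 − 1 = 1; critical value at α = 0.05 is 3.841.
Since 0.159 < 3.841, we fail to reject the null hypothesis — the data are consistent with the 3:1 ratio.

0.159; consistent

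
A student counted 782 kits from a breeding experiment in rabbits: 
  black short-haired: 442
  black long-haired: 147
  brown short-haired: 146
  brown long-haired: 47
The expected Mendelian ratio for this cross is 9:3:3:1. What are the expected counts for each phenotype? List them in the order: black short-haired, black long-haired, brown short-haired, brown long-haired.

439.875, 146.625, 146.625, 48.875

Total ratio parts = 16. Expected numbers out of 782:
  black short-haired: 782 × 9/16 = 439.875
  black long-haired: 782 × 3/16 = 146.625
  brown short-haired: 782 × 3/16 = 146.625
  brown long-haired: 782 × 1/16 = 48.875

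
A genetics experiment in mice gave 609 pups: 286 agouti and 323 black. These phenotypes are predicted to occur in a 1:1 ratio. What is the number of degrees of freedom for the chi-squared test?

A goodness-of-fit test with 2 phenotype classes has df = 2 − 1 = 1.

1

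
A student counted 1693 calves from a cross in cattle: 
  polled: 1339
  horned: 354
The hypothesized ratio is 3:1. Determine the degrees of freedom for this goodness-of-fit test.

A goodness-of-fit test with 2 phenotype classes has df = 2 − 1 = 1.

1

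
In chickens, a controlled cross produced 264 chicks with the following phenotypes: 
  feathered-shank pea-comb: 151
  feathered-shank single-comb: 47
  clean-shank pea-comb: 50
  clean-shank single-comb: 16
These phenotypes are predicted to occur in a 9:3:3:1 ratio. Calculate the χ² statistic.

Under the 9:3:3:1 hypothesis (Σ ratio = 16, N = 264):
  feathered-shank pea-comb: 264 × 9/16 = 148.5
  feathered-shank single-comb: 264 × 3/16 = 49.5
  clean-shank pea-comb: 264 × 3/16 = 49.5
  clean-shank single-comb: 264 × 1/16 = 16.5
χ² = Σ (O − E)² / E
  feathered-shank pea-comb: (151 − 148.5)² / 148.5 = 0.0421
  feathered-shank single-comb: (47 − 49.5)² / 49.5 = 0.1263
  clean-shank pea-comb: (50 − 49.5)² / 49.5 = 0.0051
  clean-shank single-comb: (16 − 16.5)² / 16.5 = 0.0152
χ² = 0.0421 + 0.1263 + 0.0051 + 0.0152 = 0.1887 ≈ 0.189

0.189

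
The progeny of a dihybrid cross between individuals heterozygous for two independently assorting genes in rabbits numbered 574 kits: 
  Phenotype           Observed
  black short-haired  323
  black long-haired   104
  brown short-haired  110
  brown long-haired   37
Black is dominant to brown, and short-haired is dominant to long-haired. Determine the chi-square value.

A dihybrid F₂ with independent assortment and complete dominance at both loci gives a 9:3:3:1 phenotypic ratio.
Total ratio parts = 16. Expected numbers out of 574:
  black short-haired: 574 × 9/16 = 322.875
  black long-haired: 574 × 3/16 = 107.625
  brown short-haired: 574 × 3/16 = 107.625
  brown long-haired: 574 × 1/16 = 35.875
χ² = Σ (O − E)² / E
  black short-haired: (323 − 322.875)² / 322.875 = 0.0000
  black long-haired: (104 − 107.625)² / 107.625 = 0.1221
  brown short-haired: (110 − 107.625)² / 107.625 = 0.0524
  brown long-haired: (37 − 35.875)² / 35.875 = 0.0353
χ² = 0.0000 + 0.1221 + 0.0524 + 0.0353 = 0.2098 ≈ 0.210

0.210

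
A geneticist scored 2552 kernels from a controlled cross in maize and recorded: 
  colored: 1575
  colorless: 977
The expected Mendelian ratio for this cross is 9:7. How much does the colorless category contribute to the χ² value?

Expected counts for N = 2552 under a 9:7 ratio (total parts = 16):
  colored: 2552 × 9/16 = 1435.5
  colorless: 2552 × 7/16 = 1116.5
Contribution of colorless: (977 − 1116.5)² / 1116.5 = 17.4297

17.430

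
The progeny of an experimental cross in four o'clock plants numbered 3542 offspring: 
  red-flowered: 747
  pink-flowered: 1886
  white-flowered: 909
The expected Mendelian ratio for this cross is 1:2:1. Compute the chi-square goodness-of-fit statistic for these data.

Under the 1:2:1 hypothesis (Σ ratio = 4, N = 3542):
  red-flowered: 3542 × 1/4 = 885.5
  pink-flowered: 3542 × 2/4 = 1771
  white-flowered: 3542 × 1/4 = 885.5
χ² = Σ (O − E)² / E
  red-flowered: (747 − 885.5)² / 885.5 = 21.6626
  pink-flowered: (1886 − 1771)² / 1771 = 7.4675
  white-flowered: (909 − 885.5)² / 885.5 = 0.6237
χ² = 21.6626 + 7.4675 + 0.6237 = 29.7538 ≈ 29.754

29.754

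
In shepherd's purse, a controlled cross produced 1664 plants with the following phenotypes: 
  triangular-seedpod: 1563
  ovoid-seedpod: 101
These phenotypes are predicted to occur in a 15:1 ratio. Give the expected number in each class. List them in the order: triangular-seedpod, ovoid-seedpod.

1560, 104

The 15:1 ratio has 16 parts, so with N = 1664 the expected counts are:
  triangular-seedpod: 1664 × 15/16 = 1560
  ovoid-seedpod: 1664 × 1/16 = 104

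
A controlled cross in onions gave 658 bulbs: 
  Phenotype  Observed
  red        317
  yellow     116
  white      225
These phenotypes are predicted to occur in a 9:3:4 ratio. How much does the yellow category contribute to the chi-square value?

Under the 9:3:4 hypothesis (Σ ratio = 16, N = 658):
  red: 658 × 9/16 = 370.125
  yellow: 658 × 3/16 = 123.375
  white: 658 × 4/16 = 164.5
Contribution of yellow: (116 − 123.375)² / 123.375 = 0.4409

0.441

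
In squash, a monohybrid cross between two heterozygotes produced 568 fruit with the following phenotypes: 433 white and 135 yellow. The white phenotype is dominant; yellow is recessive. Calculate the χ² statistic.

For a monohybrid cross between heterozygotes with complete dominance, the expected phenotypic ratio is 3:1.
The 3:1 ratio has 4 parts, so with N = 568 the expected counts are:
  white: 568 × 3/4 = 426
  yellow: 568 × 1/4 = 142
χ² = Σ (O − E)² / E
  white: (433 − 426)² / 426 = 0.1150
  yellow: (135 − 142)² / 142 = 0.3451
χ² = 0.1150 + 0.3451 = 0.4601 ≈ 0.460

0.460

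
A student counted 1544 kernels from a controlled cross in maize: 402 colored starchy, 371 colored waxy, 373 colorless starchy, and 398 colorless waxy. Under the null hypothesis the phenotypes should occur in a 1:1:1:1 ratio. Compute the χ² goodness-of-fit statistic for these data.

2.057

The 1:1:1:1 ratio has 4 parts, so with N = 1544 the expected counts are:
  colored starchy: 1544 × 1/4 = 386
  colored waxy: 1544 × 1/4 = 386
  colorless starchy: 1544 × 1/4 = 386
  colorless waxy: 1544 × 1/4 = 386
χ² = Σ (O − E)² / E
  colored starchy: (402 − 386)² / 386 = 0.6632
  colored waxy: (371 − 386)² / 386 = 0.5829
  colorless starchy: (373 − 386)² / 386 = 0.4378
  colorless waxy: (398 − 386)² / 386 = 0.3731
χ² = 0.6632 + 0.5829 + 0.4378 + 0.3731 = 2.057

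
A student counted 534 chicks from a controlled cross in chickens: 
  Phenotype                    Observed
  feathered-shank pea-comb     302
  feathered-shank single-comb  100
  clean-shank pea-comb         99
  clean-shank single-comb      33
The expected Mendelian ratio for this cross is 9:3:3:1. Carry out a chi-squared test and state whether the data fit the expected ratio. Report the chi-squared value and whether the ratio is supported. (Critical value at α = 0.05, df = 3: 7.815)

The 9:3:3:1 ratio has 16 parts, so with N = 534 the expected counts are:
  feathered-shank pea-comb: 534 × 9/16 = 300.375
  feathered-shank single-comb: 534 × 3/16 = 100.125
  clean-shank pea-comb: 534 × 3/16 = 100.125
  clean-shank single-comb: 534 × 1/16 = 33.375
χ² = Σ (O − E)² / E
  feathered-shank pea-comb: (302 − 300.375)² / 300.375 = 0.0088
  feathered-shank single-comb: (100 − 100.125)² / 100.125 = 0.0002
  clean-shank pea-comb: (99 − 100.125)² / 100.125 = 0.0126
  clean-shank single-comb: (33 − 33.375)² / 33.375 = 0.0042
χ² = 0.0088 + 0.0002 + 0.0126 + 0.0042 = 0.0258 ≈ 0.026
Degrees of freedom = 4 − 1 = 3; critical value at α = 0.05 is 7.815.
Since 0.026 < 7.815, we fail to reject the null hypothesis — the data are consistent with the 9:3:3:1 ratio.

0.026; consistent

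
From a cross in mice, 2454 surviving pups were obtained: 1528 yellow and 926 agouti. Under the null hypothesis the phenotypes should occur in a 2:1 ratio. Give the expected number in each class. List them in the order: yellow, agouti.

1636, 818

The 2:1 ratio has 3 parts, so with N = 2454 the expected counts are:
  yellow: 2454 × 2/3 = 1636
  agouti: 2454 × 1/3 = 818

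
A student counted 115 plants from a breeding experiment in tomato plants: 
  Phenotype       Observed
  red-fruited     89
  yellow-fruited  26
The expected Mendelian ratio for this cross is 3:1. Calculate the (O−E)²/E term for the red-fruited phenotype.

0.088

Total ratio parts = 4. Expected numbers out of 115:
  red-fruited: 115 × 3/4 = 86.25
  yellow-fruited: 115 × 1/4 = 28.75
Contribution of red-fruited: (89 − 86.25)² / 86.25 = 0.0877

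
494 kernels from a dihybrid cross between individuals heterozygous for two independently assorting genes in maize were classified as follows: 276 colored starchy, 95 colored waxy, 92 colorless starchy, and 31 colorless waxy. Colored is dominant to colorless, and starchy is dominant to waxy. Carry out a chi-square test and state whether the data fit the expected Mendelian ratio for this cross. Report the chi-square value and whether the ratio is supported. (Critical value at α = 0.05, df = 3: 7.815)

0.078; consistent

A dihybrid F₂ with independent assortment and complete dominance at both loci gives a 9:3:3:1 phenotypic ratio.
The 9:3:3:1 ratio has 16 parts, so with N = 494 the expected counts are:
  colored starchy: 494 × 9/16 = 277.875
  colored waxy: 494 × 3/16 = 92.625
  colorless starchy: 494 × 3/16 = 92.625
  colorless waxy: 494 × 1/16 = 30.875
χ² = Σ (O − E)² / E
  colored starchy: (276 − 277.875)² / 277.875 = 0.0127
  colored waxy: (95 − 92.625)² / 92.625 = 0.0609
  colorless starchy: (92 − 92.625)² / 92.625 = 0.0042
  colorless waxy: (31 − 30.875)² / 30.875 = 0.0005
χ² = 0.0127 + 0.0609 + 0.0042 + 0.0005 = 0.0783 ≈ 0.078
Degrees of freedom = 4 − 1 = 3; critical value at α = 0.05 is 7.815.
Since 0.078 < 7.815, we fail to reject the null hypothesis — the data are consistent with the 9:3:3:1 ratio.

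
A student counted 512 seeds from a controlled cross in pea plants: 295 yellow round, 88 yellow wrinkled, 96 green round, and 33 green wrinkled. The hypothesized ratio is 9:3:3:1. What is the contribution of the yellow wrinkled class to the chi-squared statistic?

0.667

The 9:3:3:1 ratio has 16 parts, so with N = 512 the expected counts are:
  yellow round: 512 × 9/16 = 288
  yellow wrinkled: 512 × 3/16 = 96
  green round: 512 × 3/16 = 96
  green wrinkled: 512 × 1/16 = 32
Contribution of yellow wrinkled: (88 − 96)² / 96 = 0.6667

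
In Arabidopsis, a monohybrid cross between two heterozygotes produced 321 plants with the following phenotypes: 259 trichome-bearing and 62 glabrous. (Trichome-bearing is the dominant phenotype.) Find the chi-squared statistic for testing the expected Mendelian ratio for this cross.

For a monohybrid cross between heterozygotes with complete dominance, the expected phenotypic ratio is 3:1.
Total ratio parts = 4. Expected numbers out of 321:
  trichome-bearing: 321 × 3/4 = 240.75
  glabrous: 321 × 1/4 = 80.25
χ² = Σ (O − E)² / E
  trichome-bearing: (259 − 240.75)² / 240.75 = 1.3834
  glabrous: (62 − 80.25)² / 80.25 = 4.1503
χ² = 1.3834 + 4.1503 = 5.5337 ≈ 5.534

5.534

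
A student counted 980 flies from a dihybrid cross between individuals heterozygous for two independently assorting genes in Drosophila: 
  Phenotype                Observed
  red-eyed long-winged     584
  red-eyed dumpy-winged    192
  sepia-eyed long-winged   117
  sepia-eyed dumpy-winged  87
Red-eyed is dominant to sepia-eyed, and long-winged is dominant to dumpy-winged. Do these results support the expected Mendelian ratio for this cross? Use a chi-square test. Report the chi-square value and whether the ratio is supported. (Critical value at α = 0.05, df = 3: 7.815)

A dihybrid F₂ with independent assortment and complete dominance at both loci gives a 9:3:3:1 phenotypic ratio.
Expected counts for N = 980 under a 9:3:3:1 ratio (total parts = 16):
  red-eyed long-winged: 980 × 9/16 = 551.25
  red-eyed dumpy-winged: 980 × 3/16 = 183.75
  sepia-eyed long-winged: 980 × 3/16 = 183.75
  sepia-eyed dumpy-winged: 980 × 1/16 = 61.25
χ² = Σ (O − E)² / E
  red-eyed long-winged: (584 − 551.25)² / 551.25 = 1.9457
  red-eyed dumpy-winged: (192 − 183.75)² / 183.75 = 0.3704
  sepia-eyed long-winged: (117 − 183.75)² / 183.75 = 24.2480
  sepia-eyed dumpy-winged: (87 − 61.25)² / 61.25 = 10.8255
χ² = 1.9457 + 0.3704 + 24.2480 + 10.8255 = 37.3896 ≈ 37.390
Degrees of freedom = 4 − 1 = 3; critical value at α = 0.05 is 7.815.
Since 37.390 > 7.815, we reject the null hypothesis — the data do not fit the 9:3:3:1 ratio.

37.390; not consistent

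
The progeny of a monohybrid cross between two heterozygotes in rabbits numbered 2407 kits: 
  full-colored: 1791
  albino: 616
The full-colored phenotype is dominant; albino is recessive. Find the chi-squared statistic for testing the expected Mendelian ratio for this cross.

0.450

For a monohybrid cross between heterozygotes with complete dominance, the expected phenotypic ratio is 3:1.
Under the 3:1 hypothesis (Σ ratio = 4, N = 2407):
  full-colored: 2407 × 3/4 = 1805.25
  albino: 2407 × 1/4 = 601.75
χ² = Σ (O − E)² / E
  full-colored: (1791 − 1805.25)² / 1805.25 = 0.1125
  albino: (616 − 601.75)² / 601.75 = 0.3375
χ² = 0.1125 + 0.3375 = 0.450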